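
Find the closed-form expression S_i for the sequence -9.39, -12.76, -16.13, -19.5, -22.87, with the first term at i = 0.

Check differences: -12.76 - -9.39 = -3.37
-16.13 - -12.76 = -3.37
Common difference d = -3.37.
First term a = -9.39.
Formula: S_i = -9.39 - 3.37*i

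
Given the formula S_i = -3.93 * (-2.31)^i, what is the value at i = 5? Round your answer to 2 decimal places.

S_5 = -3.93 * (-2.31)^5 ≈ -3.93 * -65.7749 ≈ 258.5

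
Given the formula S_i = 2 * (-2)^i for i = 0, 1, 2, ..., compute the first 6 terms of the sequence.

This is a geometric sequence.
i=0: S_0 = 2 * (-2)^0 = 2
i=1: S_1 = 2 * (-2)^1 = -4
i=2: S_2 = 2 * (-2)^2 = 8
i=3: S_3 = 2 * (-2)^3 = -16
i=4: S_4 = 2 * (-2)^4 = 32
i=5: S_5 = 2 * (-2)^5 = -64
The first 6 terms are: [2, -4, 8, -16, 32, -64]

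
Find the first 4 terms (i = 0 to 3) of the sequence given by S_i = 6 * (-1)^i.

This is a geometric sequence.
i=0: S_0 = 6 * (-1)^0 = 6
i=1: S_1 = 6 * (-1)^1 = -6
i=2: S_2 = 6 * (-1)^2 = 6
i=3: S_3 = 6 * (-1)^3 = -6
The first 4 terms are: [6, -6, 6, -6]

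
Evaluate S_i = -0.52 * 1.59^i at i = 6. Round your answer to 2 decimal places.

S_6 = -0.52 * 1.59^6 ≈ -0.52 * 16.1578 ≈ -8.4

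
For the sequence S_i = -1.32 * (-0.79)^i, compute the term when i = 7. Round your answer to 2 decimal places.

S_7 = -1.32 * (-0.79)^7 ≈ -1.32 * -0.192 ≈ 0.25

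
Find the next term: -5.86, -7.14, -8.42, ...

Differences: -7.14 - -5.86 = -1.28
This is an arithmetic sequence with common difference d = -1.28.
Next term = -8.42 + -1.28 = -9.7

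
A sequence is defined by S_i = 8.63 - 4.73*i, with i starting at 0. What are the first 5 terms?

This is an arithmetic sequence.
i=0: S_0 = 8.63 + -4.73*0 = 8.63
i=1: S_1 = 8.63 + -4.73*1 = 3.9
i=2: S_2 = 8.63 + -4.73*2 = -0.83
i=3: S_3 = 8.63 + -4.73*3 = -5.56
i=4: S_4 = 8.63 + -4.73*4 = -10.29
The first 5 terms are: [8.63, 3.9, -0.83, -5.56, -10.29]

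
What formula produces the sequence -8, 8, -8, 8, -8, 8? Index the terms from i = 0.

Check ratios: 8 / -8 = -1.0
Common ratio r = -1.
First term a = -8.
Formula: S_i = -8 * (-1)^i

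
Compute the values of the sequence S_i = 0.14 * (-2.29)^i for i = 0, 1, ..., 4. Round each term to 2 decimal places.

This is a geometric sequence.
i=0: S_0 = 0.14 * (-2.29)^0 = 0.14
i=1: S_1 = 0.14 * (-2.29)^1 ≈ -0.32
i=2: S_2 = 0.14 * (-2.29)^2 ≈ 0.73
i=3: S_3 = 0.14 * (-2.29)^3 ≈ -1.68
i=4: S_4 = 0.14 * (-2.29)^4 ≈ 3.85
The first 5 terms are: [0.14, -0.32, 0.73, -1.68, 3.85]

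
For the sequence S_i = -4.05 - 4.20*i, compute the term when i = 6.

S_6 = -4.05 + -4.2*6 = -4.05 + -25.2 = -29.25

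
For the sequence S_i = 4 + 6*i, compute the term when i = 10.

S_10 = 4 + 6*10 = 4 + 60 = 64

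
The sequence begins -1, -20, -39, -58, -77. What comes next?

Differences: -20 - -1 = -19
This is an arithmetic sequence with common difference d = -19.
Next term = -77 + -19 = -96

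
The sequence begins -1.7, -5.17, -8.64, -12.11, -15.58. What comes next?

Differences: -5.17 - -1.7 = -3.47
This is an arithmetic sequence with common difference d = -3.47.
Next term = -15.58 + -3.47 = -19.05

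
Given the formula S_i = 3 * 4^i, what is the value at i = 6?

S_6 = 3 * 4^6 = 3 * 4096 = 12288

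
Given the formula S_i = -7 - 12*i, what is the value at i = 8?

S_8 = -7 + -12*8 = -7 + -96 = -103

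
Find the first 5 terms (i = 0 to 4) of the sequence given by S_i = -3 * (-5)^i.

This is a geometric sequence.
i=0: S_0 = -3 * (-5)^0 = -3
i=1: S_1 = -3 * (-5)^1 = 15
i=2: S_2 = -3 * (-5)^2 = -75
i=3: S_3 = -3 * (-5)^3 = 375
i=4: S_4 = -3 * (-5)^4 = -1875
The first 5 terms are: [-3, 15, -75, 375, -1875]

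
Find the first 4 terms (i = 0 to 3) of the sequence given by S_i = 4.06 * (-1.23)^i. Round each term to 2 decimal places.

This is a geometric sequence.
i=0: S_0 = 4.06 * (-1.23)^0 = 4.06
i=1: S_1 = 4.06 * (-1.23)^1 ≈ -4.99
i=2: S_2 = 4.06 * (-1.23)^2 ≈ 6.14
i=3: S_3 = 4.06 * (-1.23)^3 ≈ -7.56
The first 4 terms are: [4.06, -4.99, 6.14, -7.56]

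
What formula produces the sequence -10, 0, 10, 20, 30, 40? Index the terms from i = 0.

Check differences: 0 - -10 = 10
10 - 0 = 10
Common difference d = 10.
First term a = -10.
Formula: S_i = -10 + 10*i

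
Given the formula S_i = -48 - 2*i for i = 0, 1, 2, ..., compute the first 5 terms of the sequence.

This is an arithmetic sequence.
i=0: S_0 = -48 + -2*0 = -48
i=1: S_1 = -48 + -2*1 = -50
i=2: S_2 = -48 + -2*2 = -52
i=3: S_3 = -48 + -2*3 = -54
i=4: S_4 = -48 + -2*4 = -56
The first 5 terms are: [-48, -50, -52, -54, -56]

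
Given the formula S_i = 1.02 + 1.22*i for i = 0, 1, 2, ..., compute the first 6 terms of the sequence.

This is an arithmetic sequence.
i=0: S_0 = 1.02 + 1.22*0 = 1.02
i=1: S_1 = 1.02 + 1.22*1 = 2.24
i=2: S_2 = 1.02 + 1.22*2 = 3.46
i=3: S_3 = 1.02 + 1.22*3 = 4.68
i=4: S_4 = 1.02 + 1.22*4 = 5.9
i=5: S_5 = 1.02 + 1.22*5 = 7.12
The first 6 terms are: [1.02, 2.24, 3.46, 4.68, 5.9, 7.12]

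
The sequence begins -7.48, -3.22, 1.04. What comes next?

Differences: -3.22 - -7.48 = 4.26
This is an arithmetic sequence with common difference d = 4.26.
Next term = 1.04 + 4.26 = 5.3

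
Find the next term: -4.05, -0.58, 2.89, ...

Differences: -0.58 - -4.05 = 3.47
This is an arithmetic sequence with common difference d = 3.47.
Next term = 2.89 + 3.47 = 6.36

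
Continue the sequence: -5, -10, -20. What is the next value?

Ratios: -10 / -5 = 2.0
This is a geometric sequence with common ratio r = 2.
Next term = -20 * 2 = -40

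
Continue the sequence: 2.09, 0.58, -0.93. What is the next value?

Differences: 0.58 - 2.09 = -1.51
This is an arithmetic sequence with common difference d = -1.51.
Next term = -0.93 + -1.51 = -2.44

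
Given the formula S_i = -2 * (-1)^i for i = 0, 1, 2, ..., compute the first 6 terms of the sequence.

This is a geometric sequence.
i=0: S_0 = -2 * (-1)^0 = -2
i=1: S_1 = -2 * (-1)^1 = 2
i=2: S_2 = -2 * (-1)^2 = -2
i=3: S_3 = -2 * (-1)^3 = 2
i=4: S_4 = -2 * (-1)^4 = -2
i=5: S_5 = -2 * (-1)^5 = 2
The first 6 terms are: [-2, 2, -2, 2, -2, 2]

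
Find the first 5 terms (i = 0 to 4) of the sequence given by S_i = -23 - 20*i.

This is an arithmetic sequence.
i=0: S_0 = -23 + -20*0 = -23
i=1: S_1 = -23 + -20*1 = -43
i=2: S_2 = -23 + -20*2 = -63
i=3: S_3 = -23 + -20*3 = -83
i=4: S_4 = -23 + -20*4 = -103
The first 5 terms are: [-23, -43, -63, -83, -103]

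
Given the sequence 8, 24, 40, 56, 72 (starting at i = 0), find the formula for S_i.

Check differences: 24 - 8 = 16
40 - 24 = 16
Common difference d = 16.
First term a = 8.
Formula: S_i = 8 + 16*i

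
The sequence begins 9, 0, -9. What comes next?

Differences: 0 - 9 = -9
This is an arithmetic sequence with common difference d = -9.
Next term = -9 + -9 = -18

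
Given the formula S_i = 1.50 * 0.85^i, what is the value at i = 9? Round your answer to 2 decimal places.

S_9 = 1.5 * 0.85^9 ≈ 1.5 * 0.2316 ≈ 0.35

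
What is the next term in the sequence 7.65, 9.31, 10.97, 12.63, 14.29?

Differences: 9.31 - 7.65 = 1.66
This is an arithmetic sequence with common difference d = 1.66.
Next term = 14.29 + 1.66 = 15.95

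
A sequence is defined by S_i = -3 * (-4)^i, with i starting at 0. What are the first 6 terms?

This is a geometric sequence.
i=0: S_0 = -3 * (-4)^0 = -3
i=1: S_1 = -3 * (-4)^1 = 12
i=2: S_2 = -3 * (-4)^2 = -48
i=3: S_3 = -3 * (-4)^3 = 192
i=4: S_4 = -3 * (-4)^4 = -768
i=5: S_5 = -3 * (-4)^5 = 3072
The first 6 terms are: [-3, 12, -48, 192, -768, 3072]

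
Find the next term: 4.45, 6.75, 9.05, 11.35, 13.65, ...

Differences: 6.75 - 4.45 = 2.3
This is an arithmetic sequence with common difference d = 2.3.
Next term = 13.65 + 2.3 = 15.95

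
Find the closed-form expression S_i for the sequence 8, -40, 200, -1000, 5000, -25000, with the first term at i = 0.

Check ratios: -40 / 8 = -5.0
Common ratio r = -5.
First term a = 8.
Formula: S_i = 8 * (-5)^i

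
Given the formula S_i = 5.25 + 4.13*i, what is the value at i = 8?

S_8 = 5.25 + 4.13*8 = 5.25 + 33.04 = 38.29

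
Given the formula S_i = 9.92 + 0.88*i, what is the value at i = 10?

S_10 = 9.92 + 0.88*10 = 9.92 + 8.8 = 18.72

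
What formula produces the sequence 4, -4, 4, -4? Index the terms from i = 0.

Check ratios: -4 / 4 = -1.0
Common ratio r = -1.
First term a = 4.
Formula: S_i = 4 * (-1)^i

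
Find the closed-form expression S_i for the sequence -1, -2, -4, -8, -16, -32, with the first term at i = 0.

Check ratios: -2 / -1 = 2.0
Common ratio r = 2.
First term a = -1.
Formula: S_i = -1 * 2^i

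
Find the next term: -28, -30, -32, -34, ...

Differences: -30 - -28 = -2
This is an arithmetic sequence with common difference d = -2.
Next term = -34 + -2 = -36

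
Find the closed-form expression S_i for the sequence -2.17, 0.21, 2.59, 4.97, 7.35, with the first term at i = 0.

Check differences: 0.21 - -2.17 = 2.38
2.59 - 0.21 = 2.38
Common difference d = 2.38.
First term a = -2.17.
Formula: S_i = -2.17 + 2.38*i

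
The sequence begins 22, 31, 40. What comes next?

Differences: 31 - 22 = 9
This is an arithmetic sequence with common difference d = 9.
Next term = 40 + 9 = 49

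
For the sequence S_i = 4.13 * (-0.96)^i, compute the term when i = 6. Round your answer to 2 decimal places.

S_6 = 4.13 * (-0.96)^6 ≈ 4.13 * 0.7828 ≈ 3.23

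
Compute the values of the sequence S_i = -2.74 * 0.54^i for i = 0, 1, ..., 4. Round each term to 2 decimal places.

This is a geometric sequence.
i=0: S_0 = -2.74 * 0.54^0 = -2.74
i=1: S_1 = -2.74 * 0.54^1 ≈ -1.48
i=2: S_2 = -2.74 * 0.54^2 ≈ -0.8
i=3: S_3 = -2.74 * 0.54^3 ≈ -0.43
i=4: S_4 = -2.74 * 0.54^4 ≈ -0.23
The first 5 terms are: [-2.74, -1.48, -0.8, -0.43, -0.23]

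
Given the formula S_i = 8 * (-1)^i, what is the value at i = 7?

S_7 = 8 * (-1)^7 = 8 * -1 = -8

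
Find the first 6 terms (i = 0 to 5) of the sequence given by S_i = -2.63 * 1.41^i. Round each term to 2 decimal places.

This is a geometric sequence.
i=0: S_0 = -2.63 * 1.41^0 = -2.63
i=1: S_1 = -2.63 * 1.41^1 ≈ -3.71
i=2: S_2 = -2.63 * 1.41^2 ≈ -5.23
i=3: S_3 = -2.63 * 1.41^3 ≈ -7.37
i=4: S_4 = -2.63 * 1.41^4 ≈ -10.4
i=5: S_5 = -2.63 * 1.41^5 ≈ -14.66
The first 6 terms are: [-2.63, -3.71, -5.23, -7.37, -10.4, -14.66]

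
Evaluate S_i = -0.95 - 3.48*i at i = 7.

S_7 = -0.95 + -3.48*7 = -0.95 + -24.36 = -25.31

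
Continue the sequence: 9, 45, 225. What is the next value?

Ratios: 45 / 9 = 5.0
This is a geometric sequence with common ratio r = 5.
Next term = 225 * 5 = 1125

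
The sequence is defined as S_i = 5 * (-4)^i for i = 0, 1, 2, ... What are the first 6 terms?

This is a geometric sequence.
i=0: S_0 = 5 * (-4)^0 = 5
i=1: S_1 = 5 * (-4)^1 = -20
i=2: S_2 = 5 * (-4)^2 = 80
i=3: S_3 = 5 * (-4)^3 = -320
i=4: S_4 = 5 * (-4)^4 = 1280
i=5: S_5 = 5 * (-4)^5 = -5120
The first 6 terms are: [5, -20, 80, -320, 1280, -5120]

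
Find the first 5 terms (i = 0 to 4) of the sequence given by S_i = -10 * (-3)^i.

This is a geometric sequence.
i=0: S_0 = -10 * (-3)^0 = -10
i=1: S_1 = -10 * (-3)^1 = 30
i=2: S_2 = -10 * (-3)^2 = -90
i=3: S_3 = -10 * (-3)^3 = 270
i=4: S_4 = -10 * (-3)^4 = -810
The first 5 terms are: [-10, 30, -90, 270, -810]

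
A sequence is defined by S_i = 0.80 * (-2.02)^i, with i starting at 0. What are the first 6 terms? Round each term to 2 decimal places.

This is a geometric sequence.
i=0: S_0 = 0.8 * (-2.02)^0 = 0.8
i=1: S_1 = 0.8 * (-2.02)^1 ≈ -1.62
i=2: S_2 = 0.8 * (-2.02)^2 ≈ 3.26
i=3: S_3 = 0.8 * (-2.02)^3 ≈ -6.59
i=4: S_4 = 0.8 * (-2.02)^4 ≈ 13.32
i=5: S_5 = 0.8 * (-2.02)^5 ≈ -26.91
The first 6 terms are: [0.8, -1.62, 3.26, -6.59, 13.32, -26.91]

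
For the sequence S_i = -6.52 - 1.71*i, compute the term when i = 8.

S_8 = -6.52 + -1.71*8 = -6.52 + -13.68 = -20.2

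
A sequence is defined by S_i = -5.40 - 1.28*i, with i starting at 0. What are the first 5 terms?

This is an arithmetic sequence.
i=0: S_0 = -5.4 + -1.28*0 = -5.4
i=1: S_1 = -5.4 + -1.28*1 = -6.68
i=2: S_2 = -5.4 + -1.28*2 = -7.96
i=3: S_3 = -5.4 + -1.28*3 = -9.24
i=4: S_4 = -5.4 + -1.28*4 = -10.52
The first 5 terms are: [-5.4, -6.68, -7.96, -9.24, -10.52]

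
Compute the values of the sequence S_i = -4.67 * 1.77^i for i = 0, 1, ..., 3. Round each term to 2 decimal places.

This is a geometric sequence.
i=0: S_0 = -4.67 * 1.77^0 = -4.67
i=1: S_1 = -4.67 * 1.77^1 ≈ -8.27
i=2: S_2 = -4.67 * 1.77^2 ≈ -14.63
i=3: S_3 = -4.67 * 1.77^3 ≈ -25.9
The first 4 terms are: [-4.67, -8.27, -14.63, -25.9]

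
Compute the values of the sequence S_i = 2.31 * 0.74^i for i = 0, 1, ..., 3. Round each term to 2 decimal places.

This is a geometric sequence.
i=0: S_0 = 2.31 * 0.74^0 = 2.31
i=1: S_1 = 2.31 * 0.74^1 ≈ 1.71
i=2: S_2 = 2.31 * 0.74^2 ≈ 1.26
i=3: S_3 = 2.31 * 0.74^3 ≈ 0.94
The first 4 terms are: [2.31, 1.71, 1.26, 0.94]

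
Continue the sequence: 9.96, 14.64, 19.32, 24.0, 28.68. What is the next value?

Differences: 14.64 - 9.96 = 4.68
This is an arithmetic sequence with common difference d = 4.68.
Next term = 28.68 + 4.68 = 33.36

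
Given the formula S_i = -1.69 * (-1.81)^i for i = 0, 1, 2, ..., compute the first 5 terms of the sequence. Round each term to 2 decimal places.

This is a geometric sequence.
i=0: S_0 = -1.69 * (-1.81)^0 = -1.69
i=1: S_1 = -1.69 * (-1.81)^1 ≈ 3.06
i=2: S_2 = -1.69 * (-1.81)^2 ≈ -5.54
i=3: S_3 = -1.69 * (-1.81)^3 ≈ 10.02
i=4: S_4 = -1.69 * (-1.81)^4 ≈ -18.14
The first 5 terms are: [-1.69, 3.06, -5.54, 10.02, -18.14]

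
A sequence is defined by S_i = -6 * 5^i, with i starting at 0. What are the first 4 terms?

This is a geometric sequence.
i=0: S_0 = -6 * 5^0 = -6
i=1: S_1 = -6 * 5^1 = -30
i=2: S_2 = -6 * 5^2 = -150
i=3: S_3 = -6 * 5^3 = -750
The first 4 terms are: [-6, -30, -150, -750]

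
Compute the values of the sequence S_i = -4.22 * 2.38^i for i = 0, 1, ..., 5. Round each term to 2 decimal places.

This is a geometric sequence.
i=0: S_0 = -4.22 * 2.38^0 = -4.22
i=1: S_1 = -4.22 * 2.38^1 ≈ -10.04
i=2: S_2 = -4.22 * 2.38^2 ≈ -23.9
i=3: S_3 = -4.22 * 2.38^3 ≈ -56.89
i=4: S_4 = -4.22 * 2.38^4 ≈ -135.4
i=5: S_5 = -4.22 * 2.38^5 ≈ -322.25
The first 6 terms are: [-4.22, -10.04, -23.9, -56.89, -135.4, -322.25]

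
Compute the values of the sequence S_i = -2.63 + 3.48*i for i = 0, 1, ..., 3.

This is an arithmetic sequence.
i=0: S_0 = -2.63 + 3.48*0 = -2.63
i=1: S_1 = -2.63 + 3.48*1 = 0.85
i=2: S_2 = -2.63 + 3.48*2 = 4.33
i=3: S_3 = -2.63 + 3.48*3 = 7.81
The first 4 terms are: [-2.63, 0.85, 4.33, 7.81]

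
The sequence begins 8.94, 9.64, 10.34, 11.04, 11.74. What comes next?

Differences: 9.64 - 8.94 = 0.7
This is an arithmetic sequence with common difference d = 0.7.
Next term = 11.74 + 0.7 = 12.44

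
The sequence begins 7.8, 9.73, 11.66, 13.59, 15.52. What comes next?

Differences: 9.73 - 7.8 = 1.93
This is an arithmetic sequence with common difference d = 1.93.
Next term = 15.52 + 1.93 = 17.45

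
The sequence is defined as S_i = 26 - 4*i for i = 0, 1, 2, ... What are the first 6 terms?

This is an arithmetic sequence.
i=0: S_0 = 26 + -4*0 = 26
i=1: S_1 = 26 + -4*1 = 22
i=2: S_2 = 26 + -4*2 = 18
i=3: S_3 = 26 + -4*3 = 14
i=4: S_4 = 26 + -4*4 = 10
i=5: S_5 = 26 + -4*5 = 6
The first 6 terms are: [26, 22, 18, 14, 10, 6]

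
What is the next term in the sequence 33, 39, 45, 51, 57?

Differences: 39 - 33 = 6
This is an arithmetic sequence with common difference d = 6.
Next term = 57 + 6 = 63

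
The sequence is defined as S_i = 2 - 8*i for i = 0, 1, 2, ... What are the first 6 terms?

This is an arithmetic sequence.
i=0: S_0 = 2 + -8*0 = 2
i=1: S_1 = 2 + -8*1 = -6
i=2: S_2 = 2 + -8*2 = -14
i=3: S_3 = 2 + -8*3 = -22
i=4: S_4 = 2 + -8*4 = -30
i=5: S_5 = 2 + -8*5 = -38
The first 6 terms are: [2, -6, -14, -22, -30, -38]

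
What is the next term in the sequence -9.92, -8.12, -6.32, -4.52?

Differences: -8.12 - -9.92 = 1.8
This is an arithmetic sequence with common difference d = 1.8.
Next term = -4.52 + 1.8 = -2.72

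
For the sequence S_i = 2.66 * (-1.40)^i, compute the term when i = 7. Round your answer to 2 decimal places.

S_7 = 2.66 * (-1.4)^7 ≈ 2.66 * -10.5414 ≈ -28.04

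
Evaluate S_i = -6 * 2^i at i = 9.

S_9 = -6 * 2^9 = -6 * 512 = -3072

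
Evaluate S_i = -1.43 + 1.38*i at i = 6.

S_6 = -1.43 + 1.38*6 = -1.43 + 8.28 = 6.85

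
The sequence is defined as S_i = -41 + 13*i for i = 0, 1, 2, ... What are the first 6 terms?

This is an arithmetic sequence.
i=0: S_0 = -41 + 13*0 = -41
i=1: S_1 = -41 + 13*1 = -28
i=2: S_2 = -41 + 13*2 = -15
i=3: S_3 = -41 + 13*3 = -2
i=4: S_4 = -41 + 13*4 = 11
i=5: S_5 = -41 + 13*5 = 24
The first 6 terms are: [-41, -28, -15, -2, 11, 24]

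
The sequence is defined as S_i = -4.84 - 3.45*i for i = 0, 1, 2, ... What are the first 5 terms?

This is an arithmetic sequence.
i=0: S_0 = -4.84 + -3.45*0 = -4.84
i=1: S_1 = -4.84 + -3.45*1 = -8.29
i=2: S_2 = -4.84 + -3.45*2 = -11.74
i=3: S_3 = -4.84 + -3.45*3 = -15.19
i=4: S_4 = -4.84 + -3.45*4 = -18.64
The first 5 terms are: [-4.84, -8.29, -11.74, -15.19, -18.64]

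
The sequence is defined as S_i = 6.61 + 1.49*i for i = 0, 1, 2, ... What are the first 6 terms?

This is an arithmetic sequence.
i=0: S_0 = 6.61 + 1.49*0 = 6.61
i=1: S_1 = 6.61 + 1.49*1 = 8.1
i=2: S_2 = 6.61 + 1.49*2 = 9.59
i=3: S_3 = 6.61 + 1.49*3 = 11.08
i=4: S_4 = 6.61 + 1.49*4 = 12.57
i=5: S_5 = 6.61 + 1.49*5 = 14.06
The first 6 terms are: [6.61, 8.1, 9.59, 11.08, 12.57, 14.06]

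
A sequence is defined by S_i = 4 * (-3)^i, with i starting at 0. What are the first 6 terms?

This is a geometric sequence.
i=0: S_0 = 4 * (-3)^0 = 4
i=1: S_1 = 4 * (-3)^1 = -12
i=2: S_2 = 4 * (-3)^2 = 36
i=3: S_3 = 4 * (-3)^3 = -108
i=4: S_4 = 4 * (-3)^4 = 324
i=5: S_5 = 4 * (-3)^5 = -972
The first 6 terms are: [4, -12, 36, -108, 324, -972]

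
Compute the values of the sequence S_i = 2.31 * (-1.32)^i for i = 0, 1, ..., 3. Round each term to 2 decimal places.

This is a geometric sequence.
i=0: S_0 = 2.31 * (-1.32)^0 = 2.31
i=1: S_1 = 2.31 * (-1.32)^1 ≈ -3.05
i=2: S_2 = 2.31 * (-1.32)^2 ≈ 4.02
i=3: S_3 = 2.31 * (-1.32)^3 ≈ -5.31
The first 4 terms are: [2.31, -3.05, 4.02, -5.31]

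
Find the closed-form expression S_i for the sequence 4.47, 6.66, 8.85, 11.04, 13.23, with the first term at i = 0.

Check differences: 6.66 - 4.47 = 2.19
8.85 - 6.66 = 2.19
Common difference d = 2.19.
First term a = 4.47.
Formula: S_i = 4.47 + 2.19*i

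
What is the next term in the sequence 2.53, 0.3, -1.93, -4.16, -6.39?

Differences: 0.3 - 2.53 = -2.23
This is an arithmetic sequence with common difference d = -2.23.
Next term = -6.39 + -2.23 = -8.62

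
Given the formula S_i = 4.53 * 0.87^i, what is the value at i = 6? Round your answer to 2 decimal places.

S_6 = 4.53 * 0.87^6 ≈ 4.53 * 0.4336 ≈ 1.96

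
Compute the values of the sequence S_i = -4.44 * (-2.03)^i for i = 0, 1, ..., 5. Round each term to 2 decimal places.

This is a geometric sequence.
i=0: S_0 = -4.44 * (-2.03)^0 = -4.44
i=1: S_1 = -4.44 * (-2.03)^1 ≈ 9.01
i=2: S_2 = -4.44 * (-2.03)^2 ≈ -18.3
i=3: S_3 = -4.44 * (-2.03)^3 ≈ 37.14
i=4: S_4 = -4.44 * (-2.03)^4 ≈ -75.4
i=5: S_5 = -4.44 * (-2.03)^5 ≈ 153.06
The first 6 terms are: [-4.44, 9.01, -18.3, 37.14, -75.4, 153.06]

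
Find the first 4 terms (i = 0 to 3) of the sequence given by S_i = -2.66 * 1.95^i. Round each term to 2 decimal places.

This is a geometric sequence.
i=0: S_0 = -2.66 * 1.95^0 = -2.66
i=1: S_1 = -2.66 * 1.95^1 ≈ -5.19
i=2: S_2 = -2.66 * 1.95^2 ≈ -10.11
i=3: S_3 = -2.66 * 1.95^3 ≈ -19.72
The first 4 terms are: [-2.66, -5.19, -10.11, -19.72]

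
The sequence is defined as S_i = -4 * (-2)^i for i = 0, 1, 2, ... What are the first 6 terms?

This is a geometric sequence.
i=0: S_0 = -4 * (-2)^0 = -4
i=1: S_1 = -4 * (-2)^1 = 8
i=2: S_2 = -4 * (-2)^2 = -16
i=3: S_3 = -4 * (-2)^3 = 32
i=4: S_4 = -4 * (-2)^4 = -64
i=5: S_5 = -4 * (-2)^5 = 128
The first 6 terms are: [-4, 8, -16, 32, -64, 128]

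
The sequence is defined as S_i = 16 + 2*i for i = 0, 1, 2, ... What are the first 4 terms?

This is an arithmetic sequence.
i=0: S_0 = 16 + 2*0 = 16
i=1: S_1 = 16 + 2*1 = 18
i=2: S_2 = 16 + 2*2 = 20
i=3: S_3 = 16 + 2*3 = 22
The first 4 terms are: [16, 18, 20, 22]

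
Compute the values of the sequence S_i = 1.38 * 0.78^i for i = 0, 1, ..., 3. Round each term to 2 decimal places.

This is a geometric sequence.
i=0: S_0 = 1.38 * 0.78^0 = 1.38
i=1: S_1 = 1.38 * 0.78^1 ≈ 1.08
i=2: S_2 = 1.38 * 0.78^2 ≈ 0.84
i=3: S_3 = 1.38 * 0.78^3 ≈ 0.65
The first 4 terms are: [1.38, 1.08, 0.84, 0.65]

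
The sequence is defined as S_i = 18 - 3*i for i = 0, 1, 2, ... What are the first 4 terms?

This is an arithmetic sequence.
i=0: S_0 = 18 + -3*0 = 18
i=1: S_1 = 18 + -3*1 = 15
i=2: S_2 = 18 + -3*2 = 12
i=3: S_3 = 18 + -3*3 = 9
The first 4 terms are: [18, 15, 12, 9]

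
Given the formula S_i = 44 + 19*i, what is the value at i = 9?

S_9 = 44 + 19*9 = 44 + 171 = 215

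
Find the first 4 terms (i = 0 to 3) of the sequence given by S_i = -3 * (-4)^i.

This is a geometric sequence.
i=0: S_0 = -3 * (-4)^0 = -3
i=1: S_1 = -3 * (-4)^1 = 12
i=2: S_2 = -3 * (-4)^2 = -48
i=3: S_3 = -3 * (-4)^3 = 192
The first 4 terms are: [-3, 12, -48, 192]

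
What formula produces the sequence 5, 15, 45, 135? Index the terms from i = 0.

Check ratios: 15 / 5 = 3.0
Common ratio r = 3.
First term a = 5.
Formula: S_i = 5 * 3^i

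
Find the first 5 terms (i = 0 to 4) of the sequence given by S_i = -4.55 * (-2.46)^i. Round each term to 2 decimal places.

This is a geometric sequence.
i=0: S_0 = -4.55 * (-2.46)^0 = -4.55
i=1: S_1 = -4.55 * (-2.46)^1 ≈ 11.19
i=2: S_2 = -4.55 * (-2.46)^2 ≈ -27.53
i=3: S_3 = -4.55 * (-2.46)^3 ≈ 67.74
i=4: S_4 = -4.55 * (-2.46)^4 ≈ -166.63
The first 5 terms are: [-4.55, 11.19, -27.53, 67.74, -166.63]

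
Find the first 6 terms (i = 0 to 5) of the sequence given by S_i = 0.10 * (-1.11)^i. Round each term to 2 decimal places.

This is a geometric sequence.
i=0: S_0 = 0.1 * (-1.11)^0 = 0.1
i=1: S_1 = 0.1 * (-1.11)^1 ≈ -0.11
i=2: S_2 = 0.1 * (-1.11)^2 ≈ 0.12
i=3: S_3 = 0.1 * (-1.11)^3 ≈ -0.14
i=4: S_4 = 0.1 * (-1.11)^4 ≈ 0.15
i=5: S_5 = 0.1 * (-1.11)^5 ≈ -0.17
The first 6 terms are: [0.1, -0.11, 0.12, -0.14, 0.15, -0.17]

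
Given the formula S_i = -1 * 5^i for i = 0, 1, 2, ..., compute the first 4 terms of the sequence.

This is a geometric sequence.
i=0: S_0 = -1 * 5^0 = -1
i=1: S_1 = -1 * 5^1 = -5
i=2: S_2 = -1 * 5^2 = -25
i=3: S_3 = -1 * 5^3 = -125
The first 4 terms are: [-1, -5, -25, -125]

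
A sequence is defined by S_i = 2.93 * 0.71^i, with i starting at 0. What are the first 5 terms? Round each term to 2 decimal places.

This is a geometric sequence.
i=0: S_0 = 2.93 * 0.71^0 = 2.93
i=1: S_1 = 2.93 * 0.71^1 ≈ 2.08
i=2: S_2 = 2.93 * 0.71^2 ≈ 1.48
i=3: S_3 = 2.93 * 0.71^3 ≈ 1.05
i=4: S_4 = 2.93 * 0.71^4 ≈ 0.74
The first 5 terms are: [2.93, 2.08, 1.48, 1.05, 0.74]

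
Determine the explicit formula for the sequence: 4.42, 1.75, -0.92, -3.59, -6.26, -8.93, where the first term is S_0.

Check differences: 1.75 - 4.42 = -2.67
-0.92 - 1.75 = -2.67
Common difference d = -2.67.
First term a = 4.42.
Formula: S_i = 4.42 - 2.67*i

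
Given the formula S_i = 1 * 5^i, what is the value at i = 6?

S_6 = 1 * 5^6 = 1 * 15625 = 15625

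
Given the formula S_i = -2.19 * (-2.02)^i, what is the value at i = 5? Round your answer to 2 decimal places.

S_5 = -2.19 * (-2.02)^5 ≈ -2.19 * -33.6323 ≈ 73.65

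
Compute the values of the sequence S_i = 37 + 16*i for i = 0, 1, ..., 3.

This is an arithmetic sequence.
i=0: S_0 = 37 + 16*0 = 37
i=1: S_1 = 37 + 16*1 = 53
i=2: S_2 = 37 + 16*2 = 69
i=3: S_3 = 37 + 16*3 = 85
The first 4 terms are: [37, 53, 69, 85]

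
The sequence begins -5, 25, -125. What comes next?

Ratios: 25 / -5 = -5.0
This is a geometric sequence with common ratio r = -5.
Next term = -125 * -5 = 625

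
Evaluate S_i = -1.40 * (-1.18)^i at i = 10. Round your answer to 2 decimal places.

S_10 = -1.4 * (-1.18)^10 ≈ -1.4 * 5.2338 ≈ -7.33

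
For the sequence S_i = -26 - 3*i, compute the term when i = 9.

S_9 = -26 + -3*9 = -26 + -27 = -53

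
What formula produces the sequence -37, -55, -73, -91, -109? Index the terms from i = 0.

Check differences: -55 - -37 = -18
-73 - -55 = -18
Common difference d = -18.
First term a = -37.
Formula: S_i = -37 - 18*i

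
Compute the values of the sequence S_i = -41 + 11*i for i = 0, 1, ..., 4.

This is an arithmetic sequence.
i=0: S_0 = -41 + 11*0 = -41
i=1: S_1 = -41 + 11*1 = -30
i=2: S_2 = -41 + 11*2 = -19
i=3: S_3 = -41 + 11*3 = -8
i=4: S_4 = -41 + 11*4 = 3
The first 5 terms are: [-41, -30, -19, -8, 3]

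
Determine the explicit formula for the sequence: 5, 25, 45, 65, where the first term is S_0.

Check differences: 25 - 5 = 20
45 - 25 = 20
Common difference d = 20.
First term a = 5.
Formula: S_i = 5 + 20*i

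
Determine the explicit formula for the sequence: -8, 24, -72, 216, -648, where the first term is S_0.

Check ratios: 24 / -8 = -3.0
Common ratio r = -3.
First term a = -8.
Formula: S_i = -8 * (-3)^i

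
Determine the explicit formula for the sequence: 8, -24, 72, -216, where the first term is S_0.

Check ratios: -24 / 8 = -3.0
Common ratio r = -3.
First term a = 8.
Formula: S_i = 8 * (-3)^i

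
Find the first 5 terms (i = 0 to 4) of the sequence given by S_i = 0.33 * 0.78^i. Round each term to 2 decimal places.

This is a geometric sequence.
i=0: S_0 = 0.33 * 0.78^0 = 0.33
i=1: S_1 = 0.33 * 0.78^1 ≈ 0.26
i=2: S_2 = 0.33 * 0.78^2 ≈ 0.2
i=3: S_3 = 0.33 * 0.78^3 ≈ 0.16
i=4: S_4 = 0.33 * 0.78^4 ≈ 0.12
The first 5 terms are: [0.33, 0.26, 0.2, 0.16, 0.12]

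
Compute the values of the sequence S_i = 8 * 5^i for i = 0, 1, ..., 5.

This is a geometric sequence.
i=0: S_0 = 8 * 5^0 = 8
i=1: S_1 = 8 * 5^1 = 40
i=2: S_2 = 8 * 5^2 = 200
i=3: S_3 = 8 * 5^3 = 1000
i=4: S_4 = 8 * 5^4 = 5000
i=5: S_5 = 8 * 5^5 = 25000
The first 6 terms are: [8, 40, 200, 1000, 5000, 25000]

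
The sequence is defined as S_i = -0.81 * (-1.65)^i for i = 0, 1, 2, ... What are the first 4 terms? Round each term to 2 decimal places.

This is a geometric sequence.
i=0: S_0 = -0.81 * (-1.65)^0 = -0.81
i=1: S_1 = -0.81 * (-1.65)^1 ≈ 1.34
i=2: S_2 = -0.81 * (-1.65)^2 ≈ -2.21
i=3: S_3 = -0.81 * (-1.65)^3 ≈ 3.64
The first 4 terms are: [-0.81, 1.34, -2.21, 3.64]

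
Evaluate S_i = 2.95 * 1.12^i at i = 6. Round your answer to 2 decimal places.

S_6 = 2.95 * 1.12^6 ≈ 2.95 * 1.9738 ≈ 5.82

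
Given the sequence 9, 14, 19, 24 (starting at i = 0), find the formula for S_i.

Check differences: 14 - 9 = 5
19 - 14 = 5
Common difference d = 5.
First term a = 9.
Formula: S_i = 9 + 5*i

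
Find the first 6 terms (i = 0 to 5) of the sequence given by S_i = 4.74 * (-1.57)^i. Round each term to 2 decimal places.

This is a geometric sequence.
i=0: S_0 = 4.74 * (-1.57)^0 = 4.74
i=1: S_1 = 4.74 * (-1.57)^1 ≈ -7.44
i=2: S_2 = 4.74 * (-1.57)^2 ≈ 11.68
i=3: S_3 = 4.74 * (-1.57)^3 ≈ -18.34
i=4: S_4 = 4.74 * (-1.57)^4 ≈ 28.8
i=5: S_5 = 4.74 * (-1.57)^5 ≈ -45.21
The first 6 terms are: [4.74, -7.44, 11.68, -18.34, 28.8, -45.21]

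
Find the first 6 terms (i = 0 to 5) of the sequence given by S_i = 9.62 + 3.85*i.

This is an arithmetic sequence.
i=0: S_0 = 9.62 + 3.85*0 = 9.62
i=1: S_1 = 9.62 + 3.85*1 = 13.47
i=2: S_2 = 9.62 + 3.85*2 = 17.32
i=3: S_3 = 9.62 + 3.85*3 = 21.17
i=4: S_4 = 9.62 + 3.85*4 = 25.02
i=5: S_5 = 9.62 + 3.85*5 = 28.87
The first 6 terms are: [9.62, 13.47, 17.32, 21.17, 25.02, 28.87]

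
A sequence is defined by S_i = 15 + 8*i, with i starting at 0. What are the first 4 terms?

This is an arithmetic sequence.
i=0: S_0 = 15 + 8*0 = 15
i=1: S_1 = 15 + 8*1 = 23
i=2: S_2 = 15 + 8*2 = 31
i=3: S_3 = 15 + 8*3 = 39
The first 4 terms are: [15, 23, 31, 39]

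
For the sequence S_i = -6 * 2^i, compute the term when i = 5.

S_5 = -6 * 2^5 = -6 * 32 = -192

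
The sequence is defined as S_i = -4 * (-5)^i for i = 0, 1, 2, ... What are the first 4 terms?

This is a geometric sequence.
i=0: S_0 = -4 * (-5)^0 = -4
i=1: S_1 = -4 * (-5)^1 = 20
i=2: S_2 = -4 * (-5)^2 = -100
i=3: S_3 = -4 * (-5)^3 = 500
The first 4 terms are: [-4, 20, -100, 500]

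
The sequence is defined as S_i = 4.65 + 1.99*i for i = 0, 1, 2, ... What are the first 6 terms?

This is an arithmetic sequence.
i=0: S_0 = 4.65 + 1.99*0 = 4.65
i=1: S_1 = 4.65 + 1.99*1 = 6.64
i=2: S_2 = 4.65 + 1.99*2 = 8.63
i=3: S_3 = 4.65 + 1.99*3 = 10.62
i=4: S_4 = 4.65 + 1.99*4 = 12.61
i=5: S_5 = 4.65 + 1.99*5 = 14.6
The first 6 terms are: [4.65, 6.64, 8.63, 10.62, 12.61, 14.6]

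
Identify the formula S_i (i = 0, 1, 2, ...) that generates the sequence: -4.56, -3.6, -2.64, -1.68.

Check differences: -3.6 - -4.56 = 0.96
-2.64 - -3.6 = 0.96
Common difference d = 0.96.
First term a = -4.56.
Formula: S_i = -4.56 + 0.96*i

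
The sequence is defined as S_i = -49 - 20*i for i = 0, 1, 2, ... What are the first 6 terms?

This is an arithmetic sequence.
i=0: S_0 = -49 + -20*0 = -49
i=1: S_1 = -49 + -20*1 = -69
i=2: S_2 = -49 + -20*2 = -89
i=3: S_3 = -49 + -20*3 = -109
i=4: S_4 = -49 + -20*4 = -129
i=5: S_5 = -49 + -20*5 = -149
The first 6 terms are: [-49, -69, -89, -109, -129, -149]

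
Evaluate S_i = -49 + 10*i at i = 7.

S_7 = -49 + 10*7 = -49 + 70 = 21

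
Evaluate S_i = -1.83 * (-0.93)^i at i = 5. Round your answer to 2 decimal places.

S_5 = -1.83 * (-0.93)^5 ≈ -1.83 * -0.6957 ≈ 1.27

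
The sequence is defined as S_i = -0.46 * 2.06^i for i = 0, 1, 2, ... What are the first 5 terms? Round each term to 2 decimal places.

This is a geometric sequence.
i=0: S_0 = -0.46 * 2.06^0 = -0.46
i=1: S_1 = -0.46 * 2.06^1 ≈ -0.95
i=2: S_2 = -0.46 * 2.06^2 ≈ -1.95
i=3: S_3 = -0.46 * 2.06^3 ≈ -4.02
i=4: S_4 = -0.46 * 2.06^4 ≈ -8.28
The first 5 terms are: [-0.46, -0.95, -1.95, -4.02, -8.28]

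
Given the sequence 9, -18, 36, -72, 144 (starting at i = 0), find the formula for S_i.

Check ratios: -18 / 9 = -2.0
Common ratio r = -2.
First term a = 9.
Formula: S_i = 9 * (-2)^i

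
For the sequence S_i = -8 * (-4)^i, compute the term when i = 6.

S_6 = -8 * (-4)^6 = -8 * 4096 = -32768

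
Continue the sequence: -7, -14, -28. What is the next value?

Ratios: -14 / -7 = 2.0
This is a geometric sequence with common ratio r = 2.
Next term = -28 * 2 = -56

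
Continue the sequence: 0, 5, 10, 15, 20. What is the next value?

Differences: 5 - 0 = 5
This is an arithmetic sequence with common difference d = 5.
Next term = 20 + 5 = 25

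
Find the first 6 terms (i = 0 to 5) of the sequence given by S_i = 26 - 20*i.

This is an arithmetic sequence.
i=0: S_0 = 26 + -20*0 = 26
i=1: S_1 = 26 + -20*1 = 6
i=2: S_2 = 26 + -20*2 = -14
i=3: S_3 = 26 + -20*3 = -34
i=4: S_4 = 26 + -20*4 = -54
i=5: S_5 = 26 + -20*5 = -74
The first 6 terms are: [26, 6, -14, -34, -54, -74]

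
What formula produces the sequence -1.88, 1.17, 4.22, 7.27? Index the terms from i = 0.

Check differences: 1.17 - -1.88 = 3.05
4.22 - 1.17 = 3.05
Common difference d = 3.05.
First term a = -1.88.
Formula: S_i = -1.88 + 3.05*i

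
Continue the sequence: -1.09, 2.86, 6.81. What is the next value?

Differences: 2.86 - -1.09 = 3.95
This is an arithmetic sequence with common difference d = 3.95.
Next term = 6.81 + 3.95 = 10.76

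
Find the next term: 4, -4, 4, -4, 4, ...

Ratios: -4 / 4 = -1.0
This is a geometric sequence with common ratio r = -1.
Next term = 4 * -1 = -4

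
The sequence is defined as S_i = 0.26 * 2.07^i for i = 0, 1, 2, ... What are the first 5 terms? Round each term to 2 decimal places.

This is a geometric sequence.
i=0: S_0 = 0.26 * 2.07^0 = 0.26
i=1: S_1 = 0.26 * 2.07^1 ≈ 0.54
i=2: S_2 = 0.26 * 2.07^2 ≈ 1.11
i=3: S_3 = 0.26 * 2.07^3 ≈ 2.31
i=4: S_4 = 0.26 * 2.07^4 ≈ 4.77
The first 5 terms are: [0.26, 0.54, 1.11, 2.31, 4.77]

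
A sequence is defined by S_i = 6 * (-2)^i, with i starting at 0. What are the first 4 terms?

This is a geometric sequence.
i=0: S_0 = 6 * (-2)^0 = 6
i=1: S_1 = 6 * (-2)^1 = -12
i=2: S_2 = 6 * (-2)^2 = 24
i=3: S_3 = 6 * (-2)^3 = -48
The first 4 terms are: [6, -12, 24, -48]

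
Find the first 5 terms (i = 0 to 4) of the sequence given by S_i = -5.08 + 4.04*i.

This is an arithmetic sequence.
i=0: S_0 = -5.08 + 4.04*0 = -5.08
i=1: S_1 = -5.08 + 4.04*1 = -1.04
i=2: S_2 = -5.08 + 4.04*2 = 3.0
i=3: S_3 = -5.08 + 4.04*3 = 7.04
i=4: S_4 = -5.08 + 4.04*4 = 11.08
The first 5 terms are: [-5.08, -1.04, 3.0, 7.04, 11.08]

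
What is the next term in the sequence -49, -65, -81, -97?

Differences: -65 - -49 = -16
This is an arithmetic sequence with common difference d = -16.
Next term = -97 + -16 = -113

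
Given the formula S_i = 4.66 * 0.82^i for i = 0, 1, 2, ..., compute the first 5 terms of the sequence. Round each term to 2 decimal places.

This is a geometric sequence.
i=0: S_0 = 4.66 * 0.82^0 = 4.66
i=1: S_1 = 4.66 * 0.82^1 ≈ 3.82
i=2: S_2 = 4.66 * 0.82^2 ≈ 3.13
i=3: S_3 = 4.66 * 0.82^3 ≈ 2.57
i=4: S_4 = 4.66 * 0.82^4 ≈ 2.11
The first 5 terms are: [4.66, 3.82, 3.13, 2.57, 2.11]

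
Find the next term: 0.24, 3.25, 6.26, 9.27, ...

Differences: 3.25 - 0.24 = 3.01
This is an arithmetic sequence with common difference d = 3.01.
Next term = 9.27 + 3.01 = 12.28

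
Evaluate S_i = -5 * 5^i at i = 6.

S_6 = -5 * 5^6 = -5 * 15625 = -78125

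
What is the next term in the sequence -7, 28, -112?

Ratios: 28 / -7 = -4.0
This is a geometric sequence with common ratio r = -4.
Next term = -112 * -4 = 448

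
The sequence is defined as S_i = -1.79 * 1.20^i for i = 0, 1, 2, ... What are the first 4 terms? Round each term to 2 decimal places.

This is a geometric sequence.
i=0: S_0 = -1.79 * 1.2^0 = -1.79
i=1: S_1 = -1.79 * 1.2^1 ≈ -2.15
i=2: S_2 = -1.79 * 1.2^2 ≈ -2.58
i=3: S_3 = -1.79 * 1.2^3 ≈ -3.09
The first 4 terms are: [-1.79, -2.15, -2.58, -3.09]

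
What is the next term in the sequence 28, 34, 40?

Differences: 34 - 28 = 6
This is an arithmetic sequence with common difference d = 6.
Next term = 40 + 6 = 46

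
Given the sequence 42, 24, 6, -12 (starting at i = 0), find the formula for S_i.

Check differences: 24 - 42 = -18
6 - 24 = -18
Common difference d = -18.
First term a = 42.
Formula: S_i = 42 - 18*i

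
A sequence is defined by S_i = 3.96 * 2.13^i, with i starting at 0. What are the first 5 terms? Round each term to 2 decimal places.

This is a geometric sequence.
i=0: S_0 = 3.96 * 2.13^0 = 3.96
i=1: S_1 = 3.96 * 2.13^1 ≈ 8.43
i=2: S_2 = 3.96 * 2.13^2 ≈ 17.97
i=3: S_3 = 3.96 * 2.13^3 ≈ 38.27
i=4: S_4 = 3.96 * 2.13^4 ≈ 81.51
The first 5 terms are: [3.96, 8.43, 17.97, 38.27, 81.51]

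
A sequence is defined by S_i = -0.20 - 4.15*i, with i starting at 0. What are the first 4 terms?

This is an arithmetic sequence.
i=0: S_0 = -0.2 + -4.15*0 = -0.2
i=1: S_1 = -0.2 + -4.15*1 = -4.35
i=2: S_2 = -0.2 + -4.15*2 = -8.5
i=3: S_3 = -0.2 + -4.15*3 = -12.65
The first 4 terms are: [-0.2, -4.35, -8.5, -12.65]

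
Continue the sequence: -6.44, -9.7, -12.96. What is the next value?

Differences: -9.7 - -6.44 = -3.26
This is an arithmetic sequence with common difference d = -3.26.
Next term = -12.96 + -3.26 = -16.22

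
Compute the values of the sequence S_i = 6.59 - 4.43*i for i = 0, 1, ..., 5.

This is an arithmetic sequence.
i=0: S_0 = 6.59 + -4.43*0 = 6.59
i=1: S_1 = 6.59 + -4.43*1 = 2.16
i=2: S_2 = 6.59 + -4.43*2 = -2.27
i=3: S_3 = 6.59 + -4.43*3 = -6.7
i=4: S_4 = 6.59 + -4.43*4 = -11.13
i=5: S_5 = 6.59 + -4.43*5 = -15.56
The first 6 terms are: [6.59, 2.16, -2.27, -6.7, -11.13, -15.56]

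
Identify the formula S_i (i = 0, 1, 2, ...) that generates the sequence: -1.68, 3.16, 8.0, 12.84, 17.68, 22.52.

Check differences: 3.16 - -1.68 = 4.84
8.0 - 3.16 = 4.84
Common difference d = 4.84.
First term a = -1.68.
Formula: S_i = -1.68 + 4.84*i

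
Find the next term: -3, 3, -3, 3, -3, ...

Ratios: 3 / -3 = -1.0
This is a geometric sequence with common ratio r = -1.
Next term = -3 * -1 = 3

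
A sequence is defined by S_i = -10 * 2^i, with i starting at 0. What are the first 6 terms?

This is a geometric sequence.
i=0: S_0 = -10 * 2^0 = -10
i=1: S_1 = -10 * 2^1 = -20
i=2: S_2 = -10 * 2^2 = -40
i=3: S_3 = -10 * 2^3 = -80
i=4: S_4 = -10 * 2^4 = -160
i=5: S_5 = -10 * 2^5 = -320
The first 6 terms are: [-10, -20, -40, -80, -160, -320]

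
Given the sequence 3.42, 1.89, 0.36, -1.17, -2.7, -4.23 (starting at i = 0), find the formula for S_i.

Check differences: 1.89 - 3.42 = -1.53
0.36 - 1.89 = -1.53
Common difference d = -1.53.
First term a = 3.42.
Formula: S_i = 3.42 - 1.53*i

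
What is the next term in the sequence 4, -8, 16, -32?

Ratios: -8 / 4 = -2.0
This is a geometric sequence with common ratio r = -2.
Next term = -32 * -2 = 64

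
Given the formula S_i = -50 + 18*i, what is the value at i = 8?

S_8 = -50 + 18*8 = -50 + 144 = 94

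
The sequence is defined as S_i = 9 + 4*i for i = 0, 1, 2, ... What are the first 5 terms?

This is an arithmetic sequence.
i=0: S_0 = 9 + 4*0 = 9
i=1: S_1 = 9 + 4*1 = 13
i=2: S_2 = 9 + 4*2 = 17
i=3: S_3 = 9 + 4*3 = 21
i=4: S_4 = 9 + 4*4 = 25
The first 5 terms are: [9, 13, 17, 21, 25]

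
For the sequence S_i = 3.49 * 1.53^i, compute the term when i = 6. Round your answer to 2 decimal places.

S_6 = 3.49 * 1.53^6 ≈ 3.49 * 12.8277 ≈ 44.77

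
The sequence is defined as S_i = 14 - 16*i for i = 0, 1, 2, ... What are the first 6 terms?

This is an arithmetic sequence.
i=0: S_0 = 14 + -16*0 = 14
i=1: S_1 = 14 + -16*1 = -2
i=2: S_2 = 14 + -16*2 = -18
i=3: S_3 = 14 + -16*3 = -34
i=4: S_4 = 14 + -16*4 = -50
i=5: S_5 = 14 + -16*5 = -66
The first 6 terms are: [14, -2, -18, -34, -50, -66]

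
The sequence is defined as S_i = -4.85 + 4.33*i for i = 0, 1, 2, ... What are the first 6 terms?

This is an arithmetic sequence.
i=0: S_0 = -4.85 + 4.33*0 = -4.85
i=1: S_1 = -4.85 + 4.33*1 = -0.52
i=2: S_2 = -4.85 + 4.33*2 = 3.81
i=3: S_3 = -4.85 + 4.33*3 = 8.14
i=4: S_4 = -4.85 + 4.33*4 = 12.47
i=5: S_5 = -4.85 + 4.33*5 = 16.8
The first 6 terms are: [-4.85, -0.52, 3.81, 8.14, 12.47, 16.8]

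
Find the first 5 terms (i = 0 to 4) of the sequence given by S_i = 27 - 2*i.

This is an arithmetic sequence.
i=0: S_0 = 27 + -2*0 = 27
i=1: S_1 = 27 + -2*1 = 25
i=2: S_2 = 27 + -2*2 = 23
i=3: S_3 = 27 + -2*3 = 21
i=4: S_4 = 27 + -2*4 = 19
The first 5 terms are: [27, 25, 23, 21, 19]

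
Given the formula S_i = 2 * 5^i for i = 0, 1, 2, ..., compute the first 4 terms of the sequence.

This is a geometric sequence.
i=0: S_0 = 2 * 5^0 = 2
i=1: S_1 = 2 * 5^1 = 10
i=2: S_2 = 2 * 5^2 = 50
i=3: S_3 = 2 * 5^3 = 250
The first 4 terms are: [2, 10, 50, 250]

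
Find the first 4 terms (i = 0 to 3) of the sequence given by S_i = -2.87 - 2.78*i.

This is an arithmetic sequence.
i=0: S_0 = -2.87 + -2.78*0 = -2.87
i=1: S_1 = -2.87 + -2.78*1 = -5.65
i=2: S_2 = -2.87 + -2.78*2 = -8.43
i=3: S_3 = -2.87 + -2.78*3 = -11.21
The first 4 terms are: [-2.87, -5.65, -8.43, -11.21]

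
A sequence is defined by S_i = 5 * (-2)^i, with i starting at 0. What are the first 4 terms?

This is a geometric sequence.
i=0: S_0 = 5 * (-2)^0 = 5
i=1: S_1 = 5 * (-2)^1 = -10
i=2: S_2 = 5 * (-2)^2 = 20
i=3: S_3 = 5 * (-2)^3 = -40
The first 4 terms are: [5, -10, 20, -40]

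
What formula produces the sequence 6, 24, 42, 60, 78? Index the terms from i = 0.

Check differences: 24 - 6 = 18
42 - 24 = 18
Common difference d = 18.
First term a = 6.
Formula: S_i = 6 + 18*i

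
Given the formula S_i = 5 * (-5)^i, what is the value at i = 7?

S_7 = 5 * (-5)^7 = 5 * -78125 = -390625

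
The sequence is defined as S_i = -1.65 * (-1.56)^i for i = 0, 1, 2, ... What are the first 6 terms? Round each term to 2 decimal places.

This is a geometric sequence.
i=0: S_0 = -1.65 * (-1.56)^0 = -1.65
i=1: S_1 = -1.65 * (-1.56)^1 ≈ 2.57
i=2: S_2 = -1.65 * (-1.56)^2 ≈ -4.02
i=3: S_3 = -1.65 * (-1.56)^3 ≈ 6.26
i=4: S_4 = -1.65 * (-1.56)^4 ≈ -9.77
i=5: S_5 = -1.65 * (-1.56)^5 ≈ 15.24
The first 6 terms are: [-1.65, 2.57, -4.02, 6.26, -9.77, 15.24]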